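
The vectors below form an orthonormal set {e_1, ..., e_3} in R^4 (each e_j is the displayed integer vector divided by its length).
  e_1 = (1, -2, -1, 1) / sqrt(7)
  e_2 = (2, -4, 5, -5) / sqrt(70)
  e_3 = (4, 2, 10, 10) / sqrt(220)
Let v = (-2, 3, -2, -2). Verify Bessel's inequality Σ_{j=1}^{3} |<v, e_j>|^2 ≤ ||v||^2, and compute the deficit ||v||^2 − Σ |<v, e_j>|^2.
Σ |<v, e_j>|^2 = 229/11; ||v||^2 = 21; deficit = 2/11

Write each e_j = u_j / sqrt(<u_j, u_j>) where u_j is the displayed integer vector. Then <v, e_j> = <v, u_j> / sqrt(<u_j, u_j>), so |<v, e_j>|^2 = <v, u_j>^2 / <u_j, u_j>.
Coefficients: <v, e_1> = -8/sqrt(7), <v, e_2> = -16/sqrt(70), <v, e_3> = -42/sqrt(220).
Square and sum: Σ |<v, e_j>|^2 = 229/11.
Compute ||v||^2 = v·v = 21.
Deficit = 21 − 229/11 = 2/11 ≥ 0, confirming Bessel's inequality. (The deficit equals ||v − Σ <v,e_j> e_j||^2, the squared distance from v to span{e_j}.)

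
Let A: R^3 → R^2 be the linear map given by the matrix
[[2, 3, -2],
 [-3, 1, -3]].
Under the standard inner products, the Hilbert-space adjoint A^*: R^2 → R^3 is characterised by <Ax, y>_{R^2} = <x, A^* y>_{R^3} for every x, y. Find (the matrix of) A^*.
A^* = A^T =
[[2, -3],
 [3, 1],
 [-2, -3]]

For real matrices with standard dot products, the defining identity <Ax, y> = <x, A^* y> gives (Ax)^T y = x^T (A^*) y, i.e. x^T A^T y = x^T (A^*) y. Since this holds for all x, y, we must have A^* = A^T. Therefore
A^* =
[[2, -3],
 [3, 1],
 [-2, -3]].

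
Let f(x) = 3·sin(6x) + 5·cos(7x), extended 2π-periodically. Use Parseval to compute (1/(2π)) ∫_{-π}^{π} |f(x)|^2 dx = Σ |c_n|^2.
Σ |c_n|^2 = 17

Expand |f|^2 and use orthogonality of {sin(nx), cos(mx)} on [-π, π]:
  ∫_{-π}^{π} sin(nx)^2 dx = π, ∫ cos(mx)^2 dx = π, and cross terms integrate to 0.
So ∫_{-π}^{π} f(x)^2 dx = 3^2 · π + 5^2 · π = (9 + 25)π.
Divide by 2π: (9 + 25)/2 = 17.
By Parseval, this equals Σ |c_n|^2.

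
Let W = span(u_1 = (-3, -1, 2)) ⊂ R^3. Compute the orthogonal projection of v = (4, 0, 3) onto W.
proj_W(v) = (9/7, 3/7, -6/7)

Set up U = [u_1 | ... | u_1] ∈ R^(3×1). The projector onto W = col(U) is P = U (U^T U)^(-1) U^T.
Compute U^T U =
  [14],
and U^T v = (-6).
Solve U^T U · c = U^T v for the coefficients: c = (-3/7). The projection is proj_W(v) = U c.
Check: (v - proj_W(v)) · u_1 = 0  (should be 0).
Result: proj_W(v) = (9/7, 3/7, -6/7).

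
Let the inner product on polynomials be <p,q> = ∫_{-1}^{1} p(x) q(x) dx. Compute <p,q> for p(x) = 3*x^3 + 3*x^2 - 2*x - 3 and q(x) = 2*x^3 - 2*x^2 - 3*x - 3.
<p,q> = 494/35

Expand the product: p(x)·q(x) = 6*x^6 - 19*x^4 - 20*x^3 + 3*x^2 + 15*x + 9.
∫_{-1}^{1} of each monomial x^k gives [2/(k+1) if k even, 0 if k odd]. Integrating term-by-term (or equivalently evaluating the antiderivative F(x) = 6*x^7/7 - 19*x^5/5 - 5*x^4 + x^3 + 15*x^2/2 + 9*x at the endpoints):
  F(1) − F(−1) = 669/70 − (-319/70) = 494/35.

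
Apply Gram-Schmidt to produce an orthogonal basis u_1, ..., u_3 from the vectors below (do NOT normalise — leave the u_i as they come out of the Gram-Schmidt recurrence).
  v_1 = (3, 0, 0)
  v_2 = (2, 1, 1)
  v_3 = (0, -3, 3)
Orthogonal basis:
  u_1 = (3, 0, 0)
  u_2 = (0, 1, 1)
  u_3 = (0, -3, 3)

Apply the Gram-Schmidt recurrence
  u_1 = v_1
  u_i = v_i − Σ_{j<i} ((v_i · u_j) / (u_j · u_j)) · u_j.

Step by step this gives:
  u_1 = (3, 0, 0)
  u_2 = (0, 1, 1)
  u_3 = (0, -3, 3)

Orthogonality check:
  u_2 · u_1 = 0 (should be 0)
  u_3 · u_1 = 0 (should be 0)
  u_3 · u_2 = 0 (should be 0)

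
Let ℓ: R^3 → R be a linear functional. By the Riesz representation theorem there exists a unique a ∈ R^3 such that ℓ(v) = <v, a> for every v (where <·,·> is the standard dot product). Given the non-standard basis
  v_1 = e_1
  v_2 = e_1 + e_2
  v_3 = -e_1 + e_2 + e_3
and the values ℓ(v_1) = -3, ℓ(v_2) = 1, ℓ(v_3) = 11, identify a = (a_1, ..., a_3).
a = (-3, 4, 4)

Write a = (a_1, ..., a_3) in the standard basis. For each basis vector v_i, ℓ(v_i) = <v_i, a> is a linear equation in the a_j's. Collect the n equations into a matrix system V a = ℓ, where row i of V is v_i (expressed in the standard basis). Since V is invertible (lower-triangular with 1s on the diagonal, up to permutation), solve by back-substitution:
  V =
[[1, 0, 0],
 [1, 1, 0],
 [-1, 1, 1]]
  V a = (-3, 1, 11)
Solving gives a = (-3, 4, 4).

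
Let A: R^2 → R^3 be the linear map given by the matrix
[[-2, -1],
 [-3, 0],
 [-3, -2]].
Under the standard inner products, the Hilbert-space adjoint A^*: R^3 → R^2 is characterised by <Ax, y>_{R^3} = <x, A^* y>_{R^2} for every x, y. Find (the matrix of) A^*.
A^* = A^T =
[[-2, -3, -3],
 [-1, 0, -2]]

For real matrices with standard dot products, the defining identity <Ax, y> = <x, A^* y> gives (Ax)^T y = x^T (A^*) y, i.e. x^T A^T y = x^T (A^*) y. Since this holds for all x, y, we must have A^* = A^T. Therefore
A^* =
[[-2, -3, -3],
 [-1, 0, -2]].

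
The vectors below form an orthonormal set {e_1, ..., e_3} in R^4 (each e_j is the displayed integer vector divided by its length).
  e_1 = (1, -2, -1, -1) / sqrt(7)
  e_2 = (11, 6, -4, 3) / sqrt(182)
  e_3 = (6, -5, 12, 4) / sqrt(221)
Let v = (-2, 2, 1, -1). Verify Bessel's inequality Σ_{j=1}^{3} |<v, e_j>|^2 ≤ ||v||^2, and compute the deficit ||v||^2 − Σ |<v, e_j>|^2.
Σ |<v, e_j>|^2 = 259/34; ||v||^2 = 10; deficit = 81/34

Write each e_j = u_j / sqrt(<u_j, u_j>) where u_j is the displayed integer vector. Then <v, e_j> = <v, u_j> / sqrt(<u_j, u_j>), so |<v, e_j>|^2 = <v, u_j>^2 / <u_j, u_j>.
Coefficients: <v, e_1> = -6/sqrt(7), <v, e_2> = -17/sqrt(182), <v, e_3> = -14/sqrt(221).
Square and sum: Σ |<v, e_j>|^2 = 259/34.
Compute ||v||^2 = v·v = 10.
Deficit = 10 − 259/34 = 81/34 ≥ 0, confirming Bessel's inequality. (The deficit equals ||v − Σ <v,e_j> e_j||^2, the squared distance from v to span{e_j}.)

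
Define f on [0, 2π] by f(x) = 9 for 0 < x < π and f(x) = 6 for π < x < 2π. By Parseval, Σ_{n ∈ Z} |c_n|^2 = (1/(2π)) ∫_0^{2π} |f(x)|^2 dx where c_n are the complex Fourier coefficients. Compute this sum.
Σ |c_n|^2 = 117/2

Parseval equates the L^2 energy of f (normalised by 1/(2π)) with the ℓ^2 sum of its Fourier coefficients: (1/(2π)) ∫_0^{2π} |f|^2 = Σ |c_n|^2.
Compute the left side: (1/(2π)) [∫_0^π 9^2 dx + ∫_π^{2π} 6^2 dx] = (1/(2π)) · (81π + 36π) = (81 + 36)/2 = 117/2.
So Σ_{n ∈ Z} |c_n|^2 = 117/2.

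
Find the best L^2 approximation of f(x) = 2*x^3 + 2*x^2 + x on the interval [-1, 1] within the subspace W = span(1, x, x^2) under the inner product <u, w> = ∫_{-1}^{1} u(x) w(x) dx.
g(x) = 2*x^2 + 11*x/5

The best approximation g ∈ W is the orthogonal projection of f onto W. Writing g = a_0 + a_1 x + a_2 x^2, the coefficients solve the normal equations G · a = b where
  G_{ij} = <φ_i, φ_j> and b_i = <f, φ_i>, with φ_0 = 1, φ_1 = x, φ_2 = x^2.
G =
  [2, 0, 2/3]
  [0, 2/3, 0]
  [2/3, 0, 2/5],
b = (4/3, 22/15, 4/5).
Solving gives a_0 = 0, a_1 = 11/5, a_2 = 2, so
  g(x) = 2*x^2 + 11*x/5.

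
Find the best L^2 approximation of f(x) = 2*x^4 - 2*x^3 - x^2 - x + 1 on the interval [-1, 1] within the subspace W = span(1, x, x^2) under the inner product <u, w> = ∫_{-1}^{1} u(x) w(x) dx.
g(x) = 5*x^2/7 - 11*x/5 + 29/35

The best approximation g ∈ W is the orthogonal projection of f onto W. Writing g = a_0 + a_1 x + a_2 x^2, the coefficients solve the normal equations G · a = b where
  G_{ij} = <φ_i, φ_j> and b_i = <f, φ_i>, with φ_0 = 1, φ_1 = x, φ_2 = x^2.
G =
  [2, 0, 2/3]
  [0, 2/3, 0]
  [2/3, 0, 2/5],
b = (32/15, -22/15, 88/105).
Solving gives a_0 = 29/35, a_1 = -11/5, a_2 = 5/7, so
  g(x) = 5*x^2/7 - 11*x/5 + 29/35.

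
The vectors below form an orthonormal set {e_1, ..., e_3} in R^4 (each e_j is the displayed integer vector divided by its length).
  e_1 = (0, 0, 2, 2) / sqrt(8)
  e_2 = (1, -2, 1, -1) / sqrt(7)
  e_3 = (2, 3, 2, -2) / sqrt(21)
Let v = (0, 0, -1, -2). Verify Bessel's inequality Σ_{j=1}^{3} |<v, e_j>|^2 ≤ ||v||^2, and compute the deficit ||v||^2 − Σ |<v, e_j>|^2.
Σ |<v, e_j>|^2 = 29/6; ||v||^2 = 5; deficit = 1/6

Write each e_j = u_j / sqrt(<u_j, u_j>) where u_j is the displayed integer vector. Then <v, e_j> = <v, u_j> / sqrt(<u_j, u_j>), so |<v, e_j>|^2 = <v, u_j>^2 / <u_j, u_j>.
Coefficients: <v, e_1> = -6/sqrt(8), <v, e_2> = 1/sqrt(7), <v, e_3> = 2/sqrt(21).
Square and sum: Σ |<v, e_j>|^2 = 29/6.
Compute ||v||^2 = v·v = 5.
Deficit = 5 − 29/6 = 1/6 ≥ 0, confirming Bessel's inequality. (The deficit equals ||v − Σ <v,e_j> e_j||^2, the squared distance from v to span{e_j}.)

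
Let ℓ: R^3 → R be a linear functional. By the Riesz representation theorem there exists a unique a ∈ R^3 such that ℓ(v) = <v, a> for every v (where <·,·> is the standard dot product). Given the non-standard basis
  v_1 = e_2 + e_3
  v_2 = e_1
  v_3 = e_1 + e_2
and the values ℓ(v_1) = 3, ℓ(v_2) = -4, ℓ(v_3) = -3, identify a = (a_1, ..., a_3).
a = (-4, 1, 2)

Write a = (a_1, ..., a_3) in the standard basis. For each basis vector v_i, ℓ(v_i) = <v_i, a> is a linear equation in the a_j's. Collect the n equations into a matrix system V a = ℓ, where row i of V is v_i (expressed in the standard basis). Since V is invertible (lower-triangular with 1s on the diagonal, up to permutation), solve by back-substitution:
  V =
[[0, 1, 1],
 [1, 0, 0],
 [1, 1, 0]]
  V a = (3, -4, -3)
Solving gives a = (-4, 1, 2).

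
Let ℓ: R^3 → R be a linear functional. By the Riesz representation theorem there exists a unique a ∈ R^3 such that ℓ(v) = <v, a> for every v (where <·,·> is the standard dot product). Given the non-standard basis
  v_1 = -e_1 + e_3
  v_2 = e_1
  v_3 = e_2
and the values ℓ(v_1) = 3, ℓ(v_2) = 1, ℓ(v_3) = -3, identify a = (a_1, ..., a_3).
a = (1, -3, 4)

Write a = (a_1, ..., a_3) in the standard basis. For each basis vector v_i, ℓ(v_i) = <v_i, a> is a linear equation in the a_j's. Collect the n equations into a matrix system V a = ℓ, where row i of V is v_i (expressed in the standard basis). Since V is invertible (lower-triangular with 1s on the diagonal, up to permutation), solve by back-substitution:
  V =
[[-1, 0, 1],
 [1, 0, 0],
 [0, 1, 0]]
  V a = (3, 1, -3)
Solving gives a = (1, -3, 4).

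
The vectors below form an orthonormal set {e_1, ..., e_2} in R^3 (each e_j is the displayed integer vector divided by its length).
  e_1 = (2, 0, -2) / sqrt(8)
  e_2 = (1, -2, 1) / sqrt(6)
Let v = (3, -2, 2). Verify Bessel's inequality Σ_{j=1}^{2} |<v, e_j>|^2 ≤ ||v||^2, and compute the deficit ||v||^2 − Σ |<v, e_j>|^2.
Σ |<v, e_j>|^2 = 14; ||v||^2 = 17; deficit = 3

Write each e_j = u_j / sqrt(<u_j, u_j>) where u_j is the displayed integer vector. Then <v, e_j> = <v, u_j> / sqrt(<u_j, u_j>), so |<v, e_j>|^2 = <v, u_j>^2 / <u_j, u_j>.
Coefficients: <v, e_1> = 2/sqrt(8), <v, e_2> = 9/sqrt(6).
Square and sum: Σ |<v, e_j>|^2 = 14.
Compute ||v||^2 = v·v = 17.
Deficit = 17 − 14 = 3 ≥ 0, confirming Bessel's inequality. (The deficit equals ||v − Σ <v,e_j> e_j||^2, the squared distance from v to span{e_j}.)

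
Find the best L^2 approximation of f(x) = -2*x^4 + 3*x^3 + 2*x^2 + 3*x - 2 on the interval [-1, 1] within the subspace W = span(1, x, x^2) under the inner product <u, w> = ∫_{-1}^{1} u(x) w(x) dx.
g(x) = 2*x^2/7 + 24*x/5 - 64/35

The best approximation g ∈ W is the orthogonal projection of f onto W. Writing g = a_0 + a_1 x + a_2 x^2, the coefficients solve the normal equations G · a = b where
  G_{ij} = <φ_i, φ_j> and b_i = <f, φ_i>, with φ_0 = 1, φ_1 = x, φ_2 = x^2.
G =
  [2, 0, 2/3]
  [0, 2/3, 0]
  [2/3, 0, 2/5],
b = (-52/15, 16/5, -116/105).
Solving gives a_0 = -64/35, a_1 = 24/5, a_2 = 2/7, so
  g(x) = 2*x^2/7 + 24*x/5 - 64/35.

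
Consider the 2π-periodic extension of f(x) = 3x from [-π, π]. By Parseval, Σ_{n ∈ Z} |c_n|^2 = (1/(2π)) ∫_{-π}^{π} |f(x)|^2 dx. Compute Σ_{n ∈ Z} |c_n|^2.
Σ |c_n|^2 = 3π^2

Expand and integrate term by term over [-π, π]:
  ∫ (3x)^2 dx = 9·(2π^3/3); ∫ 2·3·(0)·x dx = 0 (odd integrand); ∫ 0^2 dx = 0·2π.
So (1/(2π)) ∫_{-π}^{π} (3x)^2 dx = 9π^2/3 + 0 = 3π^2.
Parseval ⇒ Σ |c_n|^2 = 3π^2.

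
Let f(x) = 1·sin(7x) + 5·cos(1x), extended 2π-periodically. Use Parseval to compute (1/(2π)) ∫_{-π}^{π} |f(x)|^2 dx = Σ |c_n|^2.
Σ |c_n|^2 = 13

Expand |f|^2 and use orthogonality of {sin(nx), cos(mx)} on [-π, π]:
  ∫_{-π}^{π} sin(nx)^2 dx = π, ∫ cos(mx)^2 dx = π, and cross terms integrate to 0.
So ∫_{-π}^{π} f(x)^2 dx = 1^2 · π + 5^2 · π = (1 + 25)π.
Divide by 2π: (1 + 25)/2 = 13.
By Parseval, this equals Σ |c_n|^2.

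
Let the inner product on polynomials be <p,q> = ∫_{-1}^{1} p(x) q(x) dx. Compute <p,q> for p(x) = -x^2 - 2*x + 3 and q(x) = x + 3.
<p,q> = 44/3

Expand the product: p(x)·q(x) = -x^3 - 5*x^2 - 3*x + 9.
∫_{-1}^{1} of each monomial x^k gives [2/(k+1) if k even, 0 if k odd]. Integrating term-by-term (or equivalently evaluating the antiderivative F(x) = -x^4/4 - 5*x^3/3 - 3*x^2/2 + 9*x at the endpoints):
  F(1) − F(−1) = 67/12 − (-109/12) = 44/3.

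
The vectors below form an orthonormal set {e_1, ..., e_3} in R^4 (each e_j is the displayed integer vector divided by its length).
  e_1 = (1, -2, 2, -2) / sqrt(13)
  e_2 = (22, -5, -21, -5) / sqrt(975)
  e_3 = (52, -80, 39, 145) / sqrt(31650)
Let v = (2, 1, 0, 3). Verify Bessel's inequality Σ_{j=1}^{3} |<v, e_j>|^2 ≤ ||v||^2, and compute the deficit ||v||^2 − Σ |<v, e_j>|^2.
Σ |<v, e_j>|^2 = 4227/422; ||v||^2 = 14; deficit = 1681/422

Write each e_j = u_j / sqrt(<u_j, u_j>) where u_j is the displayed integer vector. Then <v, e_j> = <v, u_j> / sqrt(<u_j, u_j>), so |<v, e_j>|^2 = <v, u_j>^2 / <u_j, u_j>.
Coefficients: <v, e_1> = -6/sqrt(13), <v, e_2> = 24/sqrt(975), <v, e_3> = 459/sqrt(31650).
Square and sum: Σ |<v, e_j>|^2 = 4227/422.
Compute ||v||^2 = v·v = 14.
Deficit = 14 − 4227/422 = 1681/422 ≥ 0, confirming Bessel's inequality. (The deficit equals ||v − Σ <v,e_j> e_j||^2, the squared distance from v to span{e_j}.)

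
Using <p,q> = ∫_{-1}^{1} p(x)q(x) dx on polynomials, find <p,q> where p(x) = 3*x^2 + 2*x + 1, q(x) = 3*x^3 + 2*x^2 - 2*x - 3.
<p,q> = -128/15

Expand the product: p(x)·q(x) = 9*x^5 + 12*x^4 + x^3 - 11*x^2 - 8*x - 3.
∫_{-1}^{1} of each monomial x^k gives [2/(k+1) if k even, 0 if k odd]. Integrating term-by-term (or equivalently evaluating the antiderivative F(x) = 3*x^6/2 + 12*x^5/5 + x^4/4 - 11*x^3/3 - 4*x^2 - 3*x at the endpoints):
  F(1) − F(−1) = -391/60 − (121/60) = -128/15.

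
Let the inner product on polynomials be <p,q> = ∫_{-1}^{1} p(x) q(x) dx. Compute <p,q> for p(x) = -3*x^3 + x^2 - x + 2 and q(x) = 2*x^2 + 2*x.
<p,q> = -4/15

Expand the product: p(x)·q(x) = -6*x^5 - 4*x^4 + 2*x^2 + 4*x.
∫_{-1}^{1} of each monomial x^k gives [2/(k+1) if k even, 0 if k odd]. Integrating term-by-term (or equivalently evaluating the antiderivative F(x) = -x^6 - 4*x^5/5 + 2*x^3/3 + 2*x^2 at the endpoints):
  F(1) − F(−1) = 13/15 − (17/15) = -4/15.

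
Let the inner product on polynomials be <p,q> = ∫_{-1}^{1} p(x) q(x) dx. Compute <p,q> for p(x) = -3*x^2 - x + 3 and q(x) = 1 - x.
<p,q> = 14/3

Expand the product: p(x)·q(x) = 3*x^3 - 2*x^2 - 4*x + 3.
∫_{-1}^{1} of each monomial x^k gives [2/(k+1) if k even, 0 if k odd]. Integrating term-by-term (or equivalently evaluating the antiderivative F(x) = 3*x^4/4 - 2*x^3/3 - 2*x^2 + 3*x at the endpoints):
  F(1) − F(−1) = 13/12 − (-43/12) = 14/3.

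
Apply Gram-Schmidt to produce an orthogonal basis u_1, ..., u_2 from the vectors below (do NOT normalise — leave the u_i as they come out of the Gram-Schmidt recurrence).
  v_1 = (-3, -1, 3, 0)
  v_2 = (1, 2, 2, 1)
Orthogonal basis:
  u_1 = (-3, -1, 3, 0)
  u_2 = (22/19, 39/19, 35/19, 1)

Apply the Gram-Schmidt recurrence
  u_1 = v_1
  u_i = v_i − Σ_{j<i} ((v_i · u_j) / (u_j · u_j)) · u_j.

Step by step this gives:
  u_1 = (-3, -1, 3, 0)
  u_2 = (22/19, 39/19, 35/19, 1)

Orthogonality check:
  u_2 · u_1 = 0 (should be 0)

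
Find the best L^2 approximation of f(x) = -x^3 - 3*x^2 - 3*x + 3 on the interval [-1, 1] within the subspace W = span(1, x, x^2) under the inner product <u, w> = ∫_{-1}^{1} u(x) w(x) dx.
g(x) = -3*x^2 - 18*x/5 + 3

The best approximation g ∈ W is the orthogonal projection of f onto W. Writing g = a_0 + a_1 x + a_2 x^2, the coefficients solve the normal equations G · a = b where
  G_{ij} = <φ_i, φ_j> and b_i = <f, φ_i>, with φ_0 = 1, φ_1 = x, φ_2 = x^2.
G =
  [2, 0, 2/3]
  [0, 2/3, 0]
  [2/3, 0, 2/5],
b = (4, -12/5, 4/5).
Solving gives a_0 = 3, a_1 = -18/5, a_2 = -3, so
  g(x) = -3*x^2 - 18*x/5 + 3.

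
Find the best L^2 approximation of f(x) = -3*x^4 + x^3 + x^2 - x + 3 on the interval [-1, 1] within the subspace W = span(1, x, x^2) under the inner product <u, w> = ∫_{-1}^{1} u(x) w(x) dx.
g(x) = -11*x^2/7 - 2*x/5 + 114/35

The best approximation g ∈ W is the orthogonal projection of f onto W. Writing g = a_0 + a_1 x + a_2 x^2, the coefficients solve the normal equations G · a = b where
  G_{ij} = <φ_i, φ_j> and b_i = <f, φ_i>, with φ_0 = 1, φ_1 = x, φ_2 = x^2.
G =
  [2, 0, 2/3]
  [0, 2/3, 0]
  [2/3, 0, 2/5],
b = (82/15, -4/15, 54/35).
Solving gives a_0 = 114/35, a_1 = -2/5, a_2 = -11/7, so
  g(x) = -11*x^2/7 - 2*x/5 + 114/35.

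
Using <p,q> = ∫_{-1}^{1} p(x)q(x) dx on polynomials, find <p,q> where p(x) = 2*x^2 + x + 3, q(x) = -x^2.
<p,q> = -14/5

Expand the product: p(x)·q(x) = -2*x^4 - x^3 - 3*x^2.
∫_{-1}^{1} of each monomial x^k gives [2/(k+1) if k even, 0 if k odd]. Integrating term-by-term (or equivalently evaluating the antiderivative F(x) = -2*x^5/5 - x^4/4 - x^3 at the endpoints):
  F(1) − F(−1) = -33/20 − (23/20) = -14/5.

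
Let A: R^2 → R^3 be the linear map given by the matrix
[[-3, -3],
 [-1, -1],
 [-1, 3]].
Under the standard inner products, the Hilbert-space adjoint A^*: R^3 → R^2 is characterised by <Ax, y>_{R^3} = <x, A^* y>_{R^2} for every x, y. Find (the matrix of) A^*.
A^* = A^T =
[[-3, -1, -1],
 [-3, -1, 3]]

For real matrices with standard dot products, the defining identity <Ax, y> = <x, A^* y> gives (Ax)^T y = x^T (A^*) y, i.e. x^T A^T y = x^T (A^*) y. Since this holds for all x, y, we must have A^* = A^T. Therefore
A^* =
[[-3, -1, -1],
 [-3, -1, 3]].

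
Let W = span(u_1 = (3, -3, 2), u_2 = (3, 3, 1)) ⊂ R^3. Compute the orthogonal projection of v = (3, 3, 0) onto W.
proj_W(v) = (60/23, 72/23, 18/23)

Set up U = [u_1 | ... | u_2] ∈ R^(3×2). The projector onto W = col(U) is P = U (U^T U)^(-1) U^T.
Compute U^T U =
  [22, 2]
  [2, 19],
and U^T v = (0, 18).
Solve U^T U · c = U^T v for the coefficients: c = (-2/23, 22/23). The projection is proj_W(v) = U c.
Check: (v - proj_W(v)) · u_1 = 0  (should be 0).
Check: (v - proj_W(v)) · u_2 = 0  (should be 0).
Result: proj_W(v) = (60/23, 72/23, 18/23).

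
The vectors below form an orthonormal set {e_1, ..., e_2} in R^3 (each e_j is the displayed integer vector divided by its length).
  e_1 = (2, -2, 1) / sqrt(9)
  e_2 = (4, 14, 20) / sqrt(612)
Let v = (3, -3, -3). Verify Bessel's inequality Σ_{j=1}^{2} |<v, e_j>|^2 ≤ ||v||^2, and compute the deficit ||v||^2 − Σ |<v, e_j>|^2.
Σ |<v, e_j>|^2 = 378/17; ||v||^2 = 27; deficit = 81/17

Write each e_j = u_j / sqrt(<u_j, u_j>) where u_j is the displayed integer vector. Then <v, e_j> = <v, u_j> / sqrt(<u_j, u_j>), so |<v, e_j>|^2 = <v, u_j>^2 / <u_j, u_j>.
Coefficients: <v, e_1> = 9/sqrt(9), <v, e_2> = -90/sqrt(612).
Square and sum: Σ |<v, e_j>|^2 = 378/17.
Compute ||v||^2 = v·v = 27.
Deficit = 27 − 378/17 = 81/17 ≥ 0, confirming Bessel's inequality. (The deficit equals ||v − Σ <v,e_j> e_j||^2, the squared distance from v to span{e_j}.)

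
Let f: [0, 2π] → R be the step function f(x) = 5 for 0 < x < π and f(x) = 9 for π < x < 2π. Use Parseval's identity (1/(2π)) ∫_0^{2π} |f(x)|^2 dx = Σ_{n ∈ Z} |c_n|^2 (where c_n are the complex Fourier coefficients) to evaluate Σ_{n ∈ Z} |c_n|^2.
Σ |c_n|^2 = 53

Parseval equates the L^2 energy of f (normalised by 1/(2π)) with the ℓ^2 sum of its Fourier coefficients: (1/(2π)) ∫_0^{2π} |f|^2 = Σ |c_n|^2.
Compute the left side: (1/(2π)) [∫_0^π 5^2 dx + ∫_π^{2π} 9^2 dx] = (1/(2π)) · (25π + 81π) = (25 + 81)/2 = 53.
So Σ_{n ∈ Z} |c_n|^2 = 53.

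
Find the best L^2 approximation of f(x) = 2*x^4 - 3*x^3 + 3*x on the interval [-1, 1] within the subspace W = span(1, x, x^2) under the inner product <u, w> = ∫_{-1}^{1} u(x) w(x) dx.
g(x) = 12*x^2/7 + 6*x/5 - 6/35

The best approximation g ∈ W is the orthogonal projection of f onto W. Writing g = a_0 + a_1 x + a_2 x^2, the coefficients solve the normal equations G · a = b where
  G_{ij} = <φ_i, φ_j> and b_i = <f, φ_i>, with φ_0 = 1, φ_1 = x, φ_2 = x^2.
G =
  [2, 0, 2/3]
  [0, 2/3, 0]
  [2/3, 0, 2/5],
b = (4/5, 4/5, 4/7).
Solving gives a_0 = -6/35, a_1 = 6/5, a_2 = 12/7, so
  g(x) = 12*x^2/7 + 6*x/5 - 6/35.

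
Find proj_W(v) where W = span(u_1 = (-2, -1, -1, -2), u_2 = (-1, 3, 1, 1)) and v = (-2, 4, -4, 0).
proj_W(v) = (-73/26, 5/2, 7/26, -15/26)

Set up U = [u_1 | ... | u_2] ∈ R^(4×2). The projector onto W = col(U) is P = U (U^T U)^(-1) U^T.
Compute U^T U =
  [10, -4]
  [-4, 12],
and U^T v = (4, 10).
Solve U^T U · c = U^T v for the coefficients: c = (11/13, 29/26). The projection is proj_W(v) = U c.
Check: (v - proj_W(v)) · u_1 = 0  (should be 0).
Check: (v - proj_W(v)) · u_2 = 0  (should be 0).
Result: proj_W(v) = (-73/26, 5/2, 7/26, -15/26).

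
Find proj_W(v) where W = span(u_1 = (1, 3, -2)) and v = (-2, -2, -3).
proj_W(v) = (-1/7, -3/7, 2/7)

Set up U = [u_1 | ... | u_1] ∈ R^(3×1). The projector onto W = col(U) is P = U (U^T U)^(-1) U^T.
Compute U^T U =
  [14],
and U^T v = (-2).
Solve U^T U · c = U^T v for the coefficients: c = (-1/7). The projection is proj_W(v) = U c.
Check: (v - proj_W(v)) · u_1 = 0  (should be 0).
Result: proj_W(v) = (-1/7, -3/7, 2/7).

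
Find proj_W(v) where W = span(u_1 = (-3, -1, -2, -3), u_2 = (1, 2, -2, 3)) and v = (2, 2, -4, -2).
proj_W(v) = (-160/157, 150/157, -432/157, 84/157)

Set up U = [u_1 | ... | u_2] ∈ R^(4×2). The projector onto W = col(U) is P = U (U^T U)^(-1) U^T.
Compute U^T U =
  [23, -10]
  [-10, 18],
and U^T v = (6, 8).
Solve U^T U · c = U^T v for the coefficients: c = (94/157, 122/157). The projection is proj_W(v) = U c.
Check: (v - proj_W(v)) · u_1 = 0  (should be 0).
Check: (v - proj_W(v)) · u_2 = 0  (should be 0).
Result: proj_W(v) = (-160/157, 150/157, -432/157, 84/157).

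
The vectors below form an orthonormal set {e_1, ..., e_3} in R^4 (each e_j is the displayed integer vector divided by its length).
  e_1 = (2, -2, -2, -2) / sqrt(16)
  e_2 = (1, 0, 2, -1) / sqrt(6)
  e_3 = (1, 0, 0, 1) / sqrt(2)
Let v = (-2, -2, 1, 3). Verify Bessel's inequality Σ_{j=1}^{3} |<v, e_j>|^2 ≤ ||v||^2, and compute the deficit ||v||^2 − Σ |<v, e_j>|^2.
Σ |<v, e_j>|^2 = 6; ||v||^2 = 18; deficit = 12

Write each e_j = u_j / sqrt(<u_j, u_j>) where u_j is the displayed integer vector. Then <v, e_j> = <v, u_j> / sqrt(<u_j, u_j>), so |<v, e_j>|^2 = <v, u_j>^2 / <u_j, u_j>.
Coefficients: <v, e_1> = -8/sqrt(16), <v, e_2> = -3/sqrt(6), <v, e_3> = 1/sqrt(2).
Square and sum: Σ |<v, e_j>|^2 = 6.
Compute ||v||^2 = v·v = 18.
Deficit = 18 − 6 = 12 ≥ 0, confirming Bessel's inequality. (The deficit equals ||v − Σ <v,e_j> e_j||^2, the squared distance from v to span{e_j}.)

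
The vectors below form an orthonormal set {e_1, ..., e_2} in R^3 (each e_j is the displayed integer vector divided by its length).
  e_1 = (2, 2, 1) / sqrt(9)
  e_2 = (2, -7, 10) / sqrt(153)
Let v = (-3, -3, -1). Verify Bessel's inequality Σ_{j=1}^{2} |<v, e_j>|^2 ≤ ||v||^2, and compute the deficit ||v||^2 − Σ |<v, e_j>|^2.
Σ |<v, e_j>|^2 = 322/17; ||v||^2 = 19; deficit = 1/17

Write each e_j = u_j / sqrt(<u_j, u_j>) where u_j is the displayed integer vector. Then <v, e_j> = <v, u_j> / sqrt(<u_j, u_j>), so |<v, e_j>|^2 = <v, u_j>^2 / <u_j, u_j>.
Coefficients: <v, e_1> = -13/sqrt(9), <v, e_2> = 5/sqrt(153).
Square and sum: Σ |<v, e_j>|^2 = 322/17.
Compute ||v||^2 = v·v = 19.
Deficit = 19 − 322/17 = 1/17 ≥ 0, confirming Bessel's inequality. (The deficit equals ||v − Σ <v,e_j> e_j||^2, the squared distance from v to span{e_j}.)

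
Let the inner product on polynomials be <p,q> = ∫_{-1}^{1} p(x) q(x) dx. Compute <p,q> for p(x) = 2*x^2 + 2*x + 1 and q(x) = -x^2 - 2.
<p,q> = -122/15

Expand the product: p(x)·q(x) = -2*x^4 - 2*x^3 - 5*x^2 - 4*x - 2.
∫_{-1}^{1} of each monomial x^k gives [2/(k+1) if k even, 0 if k odd]. Integrating term-by-term (or equivalently evaluating the antiderivative F(x) = -2*x^5/5 - x^4/2 - 5*x^3/3 - 2*x^2 - 2*x at the endpoints):
  F(1) − F(−1) = -197/30 − (47/30) = -122/15.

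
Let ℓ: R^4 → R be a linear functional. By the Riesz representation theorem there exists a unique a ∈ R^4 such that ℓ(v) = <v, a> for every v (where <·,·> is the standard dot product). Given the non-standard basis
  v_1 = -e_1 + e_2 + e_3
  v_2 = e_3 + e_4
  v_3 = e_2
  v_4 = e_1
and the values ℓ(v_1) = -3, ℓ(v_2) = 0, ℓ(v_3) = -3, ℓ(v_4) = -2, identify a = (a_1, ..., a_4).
a = (-2, -3, -2, 2)

Write a = (a_1, ..., a_4) in the standard basis. For each basis vector v_i, ℓ(v_i) = <v_i, a> is a linear equation in the a_j's. Collect the n equations into a matrix system V a = ℓ, where row i of V is v_i (expressed in the standard basis). Since V is invertible (lower-triangular with 1s on the diagonal, up to permutation), solve by back-substitution:
  V =
[[-1, 1, 1, 0],
 [0, 0, 1, 1],
 [0, 1, 0, 0],
 [1, 0, 0, 0]]
  V a = (-3, 0, -3, -2)
Solving gives a = (-2, -3, -2, 2).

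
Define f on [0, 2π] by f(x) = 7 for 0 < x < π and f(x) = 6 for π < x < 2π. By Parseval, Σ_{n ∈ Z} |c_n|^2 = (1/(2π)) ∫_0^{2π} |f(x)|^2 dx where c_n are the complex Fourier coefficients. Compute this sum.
Σ |c_n|^2 = 85/2

Parseval equates the L^2 energy of f (normalised by 1/(2π)) with the ℓ^2 sum of its Fourier coefficients: (1/(2π)) ∫_0^{2π} |f|^2 = Σ |c_n|^2.
Compute the left side: (1/(2π)) [∫_0^π 7^2 dx + ∫_π^{2π} 6^2 dx] = (1/(2π)) · (49π + 36π) = (49 + 36)/2 = 85/2.
So Σ_{n ∈ Z} |c_n|^2 = 85/2.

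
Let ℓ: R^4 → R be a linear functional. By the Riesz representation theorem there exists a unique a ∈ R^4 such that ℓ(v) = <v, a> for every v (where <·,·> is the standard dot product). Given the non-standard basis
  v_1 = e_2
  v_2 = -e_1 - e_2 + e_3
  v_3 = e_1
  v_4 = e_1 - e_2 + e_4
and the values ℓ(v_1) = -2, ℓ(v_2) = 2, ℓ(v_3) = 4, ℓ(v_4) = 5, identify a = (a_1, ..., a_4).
a = (4, -2, 4, -1)

Write a = (a_1, ..., a_4) in the standard basis. For each basis vector v_i, ℓ(v_i) = <v_i, a> is a linear equation in the a_j's. Collect the n equations into a matrix system V a = ℓ, where row i of V is v_i (expressed in the standard basis). Since V is invertible (lower-triangular with 1s on the diagonal, up to permutation), solve by back-substitution:
  V =
[[0, 1, 0, 0],
 [-1, -1, 1, 0],
 [1, 0, 0, 0],
 [1, -1, 0, 1]]
  V a = (-2, 2, 4, 5)
Solving gives a = (4, -2, 4, -1).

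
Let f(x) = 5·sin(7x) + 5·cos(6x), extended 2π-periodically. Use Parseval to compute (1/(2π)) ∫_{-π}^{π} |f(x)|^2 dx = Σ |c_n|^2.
Σ |c_n|^2 = 25

Expand |f|^2 and use orthogonality of {sin(nx), cos(mx)} on [-π, π]:
  ∫_{-π}^{π} sin(nx)^2 dx = π, ∫ cos(mx)^2 dx = π, and cross terms integrate to 0.
So ∫_{-π}^{π} f(x)^2 dx = 5^2 · π + 5^2 · π = (25 + 25)π.
Divide by 2π: (25 + 25)/2 = 25.
By Parseval, this equals Σ |c_n|^2.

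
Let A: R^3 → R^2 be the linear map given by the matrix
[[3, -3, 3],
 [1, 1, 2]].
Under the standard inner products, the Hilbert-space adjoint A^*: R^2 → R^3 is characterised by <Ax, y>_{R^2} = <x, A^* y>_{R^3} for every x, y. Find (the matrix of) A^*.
A^* = A^T =
[[3, 1],
 [-3, 1],
 [3, 2]]

For real matrices with standard dot products, the defining identity <Ax, y> = <x, A^* y> gives (Ax)^T y = x^T (A^*) y, i.e. x^T A^T y = x^T (A^*) y. Since this holds for all x, y, we must have A^* = A^T. Therefore
A^* =
[[3, 1],
 [-3, 1],
 [3, 2]].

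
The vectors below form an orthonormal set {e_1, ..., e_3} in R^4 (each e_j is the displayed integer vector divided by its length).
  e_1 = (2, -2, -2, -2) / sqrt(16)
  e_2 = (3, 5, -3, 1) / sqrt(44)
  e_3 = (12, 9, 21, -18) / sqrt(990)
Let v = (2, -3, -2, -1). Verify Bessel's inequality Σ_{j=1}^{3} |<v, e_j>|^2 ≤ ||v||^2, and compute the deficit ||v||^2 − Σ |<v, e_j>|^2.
Σ |<v, e_j>|^2 = 171/10; ||v||^2 = 18; deficit = 9/10

Write each e_j = u_j / sqrt(<u_j, u_j>) where u_j is the displayed integer vector. Then <v, e_j> = <v, u_j> / sqrt(<u_j, u_j>), so |<v, e_j>|^2 = <v, u_j>^2 / <u_j, u_j>.
Coefficients: <v, e_1> = 16/sqrt(16), <v, e_2> = -4/sqrt(44), <v, e_3> = -27/sqrt(990).
Square and sum: Σ |<v, e_j>|^2 = 171/10.
Compute ||v||^2 = v·v = 18.
Deficit = 18 − 171/10 = 9/10 ≥ 0, confirming Bessel's inequality. (The deficit equals ||v − Σ <v,e_j> e_j||^2, the squared distance from v to span{e_j}.)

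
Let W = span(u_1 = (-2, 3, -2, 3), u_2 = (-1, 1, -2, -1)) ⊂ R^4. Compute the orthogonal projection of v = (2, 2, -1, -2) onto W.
proj_W(v) = (-20/73, 1/73, -78/73, -115/73)

Set up U = [u_1 | ... | u_2] ∈ R^(4×2). The projector onto W = col(U) is P = U (U^T U)^(-1) U^T.
Compute U^T U =
  [26, 6]
  [6, 7],
and U^T v = (-2, 4).
Solve U^T U · c = U^T v for the coefficients: c = (-19/73, 58/73). The projection is proj_W(v) = U c.
Check: (v - proj_W(v)) · u_1 = 0  (should be 0).
Check: (v - proj_W(v)) · u_2 = 0  (should be 0).
Result: proj_W(v) = (-20/73, 1/73, -78/73, -115/73).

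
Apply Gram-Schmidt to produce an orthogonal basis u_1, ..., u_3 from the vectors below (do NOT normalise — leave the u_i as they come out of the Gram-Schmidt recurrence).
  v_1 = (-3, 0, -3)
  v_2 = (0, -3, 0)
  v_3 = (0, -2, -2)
Orthogonal basis:
  u_1 = (-3, 0, -3)
  u_2 = (0, -3, 0)
  u_3 = (1, 0, -1)

Apply the Gram-Schmidt recurrence
  u_1 = v_1
  u_i = v_i − Σ_{j<i} ((v_i · u_j) / (u_j · u_j)) · u_j.

Step by step this gives:
  u_1 = (-3, 0, -3)
  u_2 = (0, -3, 0)
  u_3 = (1, 0, -1)

Orthogonality check:
  u_2 · u_1 = 0 (should be 0)
  u_3 · u_1 = 0 (should be 0)
  u_3 · u_2 = 0 (should be 0)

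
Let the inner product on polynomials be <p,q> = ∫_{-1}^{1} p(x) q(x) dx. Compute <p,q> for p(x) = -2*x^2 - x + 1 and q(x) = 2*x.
<p,q> = -4/3

Expand the product: p(x)·q(x) = -4*x^3 - 2*x^2 + 2*x.
∫_{-1}^{1} of each monomial x^k gives [2/(k+1) if k even, 0 if k odd]. Integrating term-by-term (or equivalently evaluating the antiderivative F(x) = -x^4 - 2*x^3/3 + x^2 at the endpoints):
  F(1) − F(−1) = -2/3 − (2/3) = -4/3.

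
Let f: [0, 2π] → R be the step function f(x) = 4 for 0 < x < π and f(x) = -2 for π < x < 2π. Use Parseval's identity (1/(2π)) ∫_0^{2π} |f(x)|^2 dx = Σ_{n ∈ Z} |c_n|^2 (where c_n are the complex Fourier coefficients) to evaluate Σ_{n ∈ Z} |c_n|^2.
Σ |c_n|^2 = 10

Parseval equates the L^2 energy of f (normalised by 1/(2π)) with the ℓ^2 sum of its Fourier coefficients: (1/(2π)) ∫_0^{2π} |f|^2 = Σ |c_n|^2.
Compute the left side: (1/(2π)) [∫_0^π 4^2 dx + ∫_π^{2π} (-2)^2 dx] = (1/(2π)) · (16π + 4π) = (16 + 4)/2 = 10.
So Σ_{n ∈ Z} |c_n|^2 = 10.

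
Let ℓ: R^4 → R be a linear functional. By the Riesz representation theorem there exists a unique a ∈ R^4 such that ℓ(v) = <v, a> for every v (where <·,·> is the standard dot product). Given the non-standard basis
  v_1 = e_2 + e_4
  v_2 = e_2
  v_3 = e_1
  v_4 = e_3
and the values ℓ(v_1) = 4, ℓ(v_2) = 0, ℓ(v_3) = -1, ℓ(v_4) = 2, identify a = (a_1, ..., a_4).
a = (-1, 0, 2, 4)

Write a = (a_1, ..., a_4) in the standard basis. For each basis vector v_i, ℓ(v_i) = <v_i, a> is a linear equation in the a_j's. Collect the n equations into a matrix system V a = ℓ, where row i of V is v_i (expressed in the standard basis). Since V is invertible (lower-triangular with 1s on the diagonal, up to permutation), solve by back-substitution:
  V =
[[0, 1, 0, 1],
 [0, 1, 0, 0],
 [1, 0, 0, 0],
 [0, 0, 1, 0]]
  V a = (4, 0, -1, 2)
Solving gives a = (-1, 0, 2, 4).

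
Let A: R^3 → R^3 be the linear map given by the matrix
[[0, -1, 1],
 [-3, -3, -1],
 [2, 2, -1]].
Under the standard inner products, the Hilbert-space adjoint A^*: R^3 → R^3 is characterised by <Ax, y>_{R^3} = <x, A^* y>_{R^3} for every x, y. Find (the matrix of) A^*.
A^* = A^T =
[[0, -3, 2],
 [-1, -3, 2],
 [1, -1, -1]]

For real matrices with standard dot products, the defining identity <Ax, y> = <x, A^* y> gives (Ax)^T y = x^T (A^*) y, i.e. x^T A^T y = x^T (A^*) y. Since this holds for all x, y, we must have A^* = A^T. Therefore
A^* =
[[0, -3, 2],
 [-1, -3, 2],
 [1, -1, -1]].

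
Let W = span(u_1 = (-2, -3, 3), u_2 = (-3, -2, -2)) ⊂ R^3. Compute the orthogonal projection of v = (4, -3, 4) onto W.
proj_W(v) = (274/169, -11/26, 1687/338)

Set up U = [u_1 | ... | u_2] ∈ R^(3×2). The projector onto W = col(U) is P = U (U^T U)^(-1) U^T.
Compute U^T U =
  [22, 6]
  [6, 17],
and U^T v = (13, -14).
Solve U^T U · c = U^T v for the coefficients: c = (305/338, -193/169). The projection is proj_W(v) = U c.
Check: (v - proj_W(v)) · u_1 = 0  (should be 0).
Check: (v - proj_W(v)) · u_2 = 0  (should be 0).
Result: proj_W(v) = (274/169, -11/26, 1687/338).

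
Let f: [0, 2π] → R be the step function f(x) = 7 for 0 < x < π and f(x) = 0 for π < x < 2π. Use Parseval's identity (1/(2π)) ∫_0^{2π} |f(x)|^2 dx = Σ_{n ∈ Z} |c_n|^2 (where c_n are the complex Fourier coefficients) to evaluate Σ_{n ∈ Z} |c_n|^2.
Σ |c_n|^2 = 49/2

Parseval equates the L^2 energy of f (normalised by 1/(2π)) with the ℓ^2 sum of its Fourier coefficients: (1/(2π)) ∫_0^{2π} |f|^2 = Σ |c_n|^2.
Compute the left side: (1/(2π)) [∫_0^π 7^2 dx + ∫_π^{2π} 0^2 dx] = (1/(2π)) · (49π + 0π) = (49 + 0)/2 = 49/2.
So Σ_{n ∈ Z} |c_n|^2 = 49/2.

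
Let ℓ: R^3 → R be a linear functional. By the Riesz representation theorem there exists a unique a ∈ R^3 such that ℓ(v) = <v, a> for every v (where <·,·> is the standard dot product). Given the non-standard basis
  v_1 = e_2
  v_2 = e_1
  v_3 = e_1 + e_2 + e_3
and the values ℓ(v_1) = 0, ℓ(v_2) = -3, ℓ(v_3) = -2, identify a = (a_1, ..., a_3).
a = (-3, 0, 1)

Write a = (a_1, ..., a_3) in the standard basis. For each basis vector v_i, ℓ(v_i) = <v_i, a> is a linear equation in the a_j's. Collect the n equations into a matrix system V a = ℓ, where row i of V is v_i (expressed in the standard basis). Since V is invertible (lower-triangular with 1s on the diagonal, up to permutation), solve by back-substitution:
  V =
[[0, 1, 0],
 [1, 0, 0],
 [1, 1, 1]]
  V a = (0, -3, -2)
Solving gives a = (-3, 0, 1).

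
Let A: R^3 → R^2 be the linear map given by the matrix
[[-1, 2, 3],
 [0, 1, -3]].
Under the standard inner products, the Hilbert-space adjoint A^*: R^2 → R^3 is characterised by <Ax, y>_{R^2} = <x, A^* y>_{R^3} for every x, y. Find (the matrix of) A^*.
A^* = A^T =
[[-1, 0],
 [2, 1],
 [3, -3]]

For real matrices with standard dot products, the defining identity <Ax, y> = <x, A^* y> gives (Ax)^T y = x^T (A^*) y, i.e. x^T A^T y = x^T (A^*) y. Since this holds for all x, y, we must have A^* = A^T. Therefore
A^* =
[[-1, 0],
 [2, 1],
 [3, -3]].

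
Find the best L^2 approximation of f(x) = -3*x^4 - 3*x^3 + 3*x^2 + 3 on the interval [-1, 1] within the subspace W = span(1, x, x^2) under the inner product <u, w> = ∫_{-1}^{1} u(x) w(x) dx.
g(x) = 3*x^2/7 - 9*x/5 + 114/35

The best approximation g ∈ W is the orthogonal projection of f onto W. Writing g = a_0 + a_1 x + a_2 x^2, the coefficients solve the normal equations G · a = b where
  G_{ij} = <φ_i, φ_j> and b_i = <f, φ_i>, with φ_0 = 1, φ_1 = x, φ_2 = x^2.
G =
  [2, 0, 2/3]
  [0, 2/3, 0]
  [2/3, 0, 2/5],
b = (34/5, -6/5, 82/35).
Solving gives a_0 = 114/35, a_1 = -9/5, a_2 = 3/7, so
  g(x) = 3*x^2/7 - 9*x/5 + 114/35.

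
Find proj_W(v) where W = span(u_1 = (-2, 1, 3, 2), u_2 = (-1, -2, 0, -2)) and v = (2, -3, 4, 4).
proj_W(v) = (-91/73, 141/146, 303/146, 121/73)

Set up U = [u_1 | ... | u_2] ∈ R^(4×2). The projector onto W = col(U) is P = U (U^T U)^(-1) U^T.
Compute U^T U =
  [18, -4]
  [-4, 9],
and U^T v = (13, -4).
Solve U^T U · c = U^T v for the coefficients: c = (101/146, -10/73). The projection is proj_W(v) = U c.
Check: (v - proj_W(v)) · u_1 = 0  (should be 0).
Check: (v - proj_W(v)) · u_2 = 0  (should be 0).
Result: proj_W(v) = (-91/73, 141/146, 303/146, 121/73).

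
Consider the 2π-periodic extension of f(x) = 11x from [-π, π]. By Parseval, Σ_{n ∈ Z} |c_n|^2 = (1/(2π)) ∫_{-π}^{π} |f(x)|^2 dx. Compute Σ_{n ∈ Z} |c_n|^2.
Σ |c_n|^2 = 121π^2/3

Expand and integrate term by term over [-π, π]:
  ∫ (11x)^2 dx = 121·(2π^3/3); ∫ 2·11·(0)·x dx = 0 (odd integrand); ∫ 0^2 dx = 0·2π.
So (1/(2π)) ∫_{-π}^{π} (11x)^2 dx = 121π^2/3 + 0 = 121π^2/3.
Parseval ⇒ Σ |c_n|^2 = 121π^2/3.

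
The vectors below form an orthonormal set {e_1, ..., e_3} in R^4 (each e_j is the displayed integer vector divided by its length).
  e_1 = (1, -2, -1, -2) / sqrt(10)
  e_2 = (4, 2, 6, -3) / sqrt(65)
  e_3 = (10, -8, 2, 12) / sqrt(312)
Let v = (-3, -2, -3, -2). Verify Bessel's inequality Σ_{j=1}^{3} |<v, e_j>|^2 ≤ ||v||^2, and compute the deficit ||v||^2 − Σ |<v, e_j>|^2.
Σ |<v, e_j>|^2 = 74/3; ||v||^2 = 26; deficit = 4/3

Write each e_j = u_j / sqrt(<u_j, u_j>) where u_j is the displayed integer vector. Then <v, e_j> = <v, u_j> / sqrt(<u_j, u_j>), so |<v, e_j>|^2 = <v, u_j>^2 / <u_j, u_j>.
Coefficients: <v, e_1> = 8/sqrt(10), <v, e_2> = -28/sqrt(65), <v, e_3> = -44/sqrt(312).
Square and sum: Σ |<v, e_j>|^2 = 74/3.
Compute ||v||^2 = v·v = 26.
Deficit = 26 − 74/3 = 4/3 ≥ 0, confirming Bessel's inequality. (The deficit equals ||v − Σ <v,e_j> e_j||^2, the squared distance from v to span{e_j}.)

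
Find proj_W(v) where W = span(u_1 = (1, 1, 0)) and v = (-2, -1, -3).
proj_W(v) = (-3/2, -3/2, 0)

Set up U = [u_1 | ... | u_1] ∈ R^(3×1). The projector onto W = col(U) is P = U (U^T U)^(-1) U^T.
Compute U^T U =
  [2],
and U^T v = (-3).
Solve U^T U · c = U^T v for the coefficients: c = (-3/2). The projection is proj_W(v) = U c.
Check: (v - proj_W(v)) · u_1 = 0  (should be 0).
Result: proj_W(v) = (-3/2, -3/2, 0).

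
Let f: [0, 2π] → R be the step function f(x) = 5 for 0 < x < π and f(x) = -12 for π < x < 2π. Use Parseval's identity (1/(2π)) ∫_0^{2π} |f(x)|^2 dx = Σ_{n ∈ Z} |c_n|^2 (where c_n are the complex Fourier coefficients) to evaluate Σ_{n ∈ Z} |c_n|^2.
Σ |c_n|^2 = 169/2

Parseval equates the L^2 energy of f (normalised by 1/(2π)) with the ℓ^2 sum of its Fourier coefficients: (1/(2π)) ∫_0^{2π} |f|^2 = Σ |c_n|^2.
Compute the left side: (1/(2π)) [∫_0^π 5^2 dx + ∫_π^{2π} (-12)^2 dx] = (1/(2π)) · (25π + 144π) = (25 + 144)/2 = 169/2.
So Σ_{n ∈ Z} |c_n|^2 = 169/2.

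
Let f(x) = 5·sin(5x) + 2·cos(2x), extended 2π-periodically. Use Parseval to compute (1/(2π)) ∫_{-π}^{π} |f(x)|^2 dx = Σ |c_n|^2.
Σ |c_n|^2 = 29/2

Expand |f|^2 and use orthogonality of {sin(nx), cos(mx)} on [-π, π]:
  ∫_{-π}^{π} sin(nx)^2 dx = π, ∫ cos(mx)^2 dx = π, and cross terms integrate to 0.
So ∫_{-π}^{π} f(x)^2 dx = 5^2 · π + 2^2 · π = (25 + 4)π.
Divide by 2π: (25 + 4)/2 = 29/2.
By Parseval, this equals Σ |c_n|^2.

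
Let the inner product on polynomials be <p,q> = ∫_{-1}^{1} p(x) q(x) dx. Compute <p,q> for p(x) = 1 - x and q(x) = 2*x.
<p,q> = -4/3

Expand the product: p(x)·q(x) = -2*x^2 + 2*x.
∫_{-1}^{1} of each monomial x^k gives [2/(k+1) if k even, 0 if k odd]. Integrating term-by-term (or equivalently evaluating the antiderivative F(x) = -2*x^3/3 + x^2 at the endpoints):
  F(1) − F(−1) = 1/3 − (5/3) = -4/3.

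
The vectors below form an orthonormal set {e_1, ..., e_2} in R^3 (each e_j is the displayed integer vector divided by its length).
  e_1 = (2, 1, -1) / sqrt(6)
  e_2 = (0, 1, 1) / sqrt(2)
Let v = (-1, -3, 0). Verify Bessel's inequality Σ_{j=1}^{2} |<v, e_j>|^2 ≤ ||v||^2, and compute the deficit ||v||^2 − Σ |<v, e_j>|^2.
Σ |<v, e_j>|^2 = 26/3; ||v||^2 = 10; deficit = 4/3

Write each e_j = u_j / sqrt(<u_j, u_j>) where u_j is the displayed integer vector. Then <v, e_j> = <v, u_j> / sqrt(<u_j, u_j>), so |<v, e_j>|^2 = <v, u_j>^2 / <u_j, u_j>.
Coefficients: <v, e_1> = -5/sqrt(6), <v, e_2> = -3/sqrt(2).
Square and sum: Σ |<v, e_j>|^2 = 26/3.
Compute ||v||^2 = v·v = 10.
Deficit = 10 − 26/3 = 4/3 ≥ 0, confirming Bessel's inequality. (The deficit equals ||v − Σ <v,e_j> e_j||^2, the squared distance from v to span{e_j}.)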